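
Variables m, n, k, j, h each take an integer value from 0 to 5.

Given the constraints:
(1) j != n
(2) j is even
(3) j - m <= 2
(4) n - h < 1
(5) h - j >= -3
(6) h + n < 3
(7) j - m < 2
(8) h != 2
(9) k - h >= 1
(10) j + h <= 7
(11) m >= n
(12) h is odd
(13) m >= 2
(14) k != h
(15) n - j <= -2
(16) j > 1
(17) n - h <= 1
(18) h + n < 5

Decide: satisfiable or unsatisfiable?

Setting (m, n, k, j, h) = (4, 1, 3, 4, 1) satisfies everything: constraint 3: j - m = 0; constraint 4: n - h = 0, and the others follow.

Satisfiable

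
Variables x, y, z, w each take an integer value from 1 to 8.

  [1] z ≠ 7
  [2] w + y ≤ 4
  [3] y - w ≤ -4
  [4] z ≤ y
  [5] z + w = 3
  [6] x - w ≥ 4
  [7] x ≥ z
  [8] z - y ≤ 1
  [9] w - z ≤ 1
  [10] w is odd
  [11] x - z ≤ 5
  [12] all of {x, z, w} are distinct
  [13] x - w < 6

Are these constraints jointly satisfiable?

Constraints 3, 6, 8, and 11 give z − x ≥ -5, x − w ≥ 4, w − y ≥ 4, y − z ≥ -1.
Adding all 4 inequalities: the left sides telescope to 0, and the right sides sum to (-5) + 4 + 4 + (-1) = 2. So 0 ≥ 2, which is false.

Unsatisfiable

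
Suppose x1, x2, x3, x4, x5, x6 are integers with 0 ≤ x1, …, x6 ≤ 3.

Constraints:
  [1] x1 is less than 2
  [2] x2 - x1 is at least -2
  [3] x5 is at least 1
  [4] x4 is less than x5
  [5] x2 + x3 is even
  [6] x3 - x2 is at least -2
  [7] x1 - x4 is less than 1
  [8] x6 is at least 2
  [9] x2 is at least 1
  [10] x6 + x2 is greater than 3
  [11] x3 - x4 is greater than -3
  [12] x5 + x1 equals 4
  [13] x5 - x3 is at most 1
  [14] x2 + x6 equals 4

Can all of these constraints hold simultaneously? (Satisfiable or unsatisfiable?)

Take x1 = 1, x2 = 2, x3 = 2, x4 = 2, x5 = 3, x6 = 2. Then constraint 2: x2 - x1 = 1; constraint 6: x3 - x2 = 0; constraint 7: x1 - x4 = -1, and every other listed constraint is also met.

Satisfiable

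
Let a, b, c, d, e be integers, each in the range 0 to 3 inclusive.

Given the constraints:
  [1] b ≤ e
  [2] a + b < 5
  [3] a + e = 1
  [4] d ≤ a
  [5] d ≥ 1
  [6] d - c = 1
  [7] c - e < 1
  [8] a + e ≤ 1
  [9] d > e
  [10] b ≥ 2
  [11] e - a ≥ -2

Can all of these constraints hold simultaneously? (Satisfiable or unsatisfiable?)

Unsatisfiable

From constraints 4 and 5: a ≥ d ≥ 1. From constraints 1 and 10: e ≥ b ≥ 2. Hence a + e ≥ 3. But constraint 8 requires a + e ≤ 1, and 1 < 3. Contradiction.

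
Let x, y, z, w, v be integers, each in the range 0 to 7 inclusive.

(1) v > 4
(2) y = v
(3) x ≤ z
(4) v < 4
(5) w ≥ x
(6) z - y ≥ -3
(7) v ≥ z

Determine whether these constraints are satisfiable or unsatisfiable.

Unsatisfiable

From constraint 1: v ≥ 5. From constraint 4: v ≤ 3. But 3 < 5, so no value of v works.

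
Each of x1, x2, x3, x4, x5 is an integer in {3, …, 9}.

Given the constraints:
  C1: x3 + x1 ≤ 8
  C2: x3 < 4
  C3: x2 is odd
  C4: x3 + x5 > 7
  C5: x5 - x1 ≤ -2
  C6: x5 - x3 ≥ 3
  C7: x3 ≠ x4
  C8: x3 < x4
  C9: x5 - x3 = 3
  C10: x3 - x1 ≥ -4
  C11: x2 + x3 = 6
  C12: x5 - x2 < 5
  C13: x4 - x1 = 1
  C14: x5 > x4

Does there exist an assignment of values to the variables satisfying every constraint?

Constraints 5, 6, and 10 give x3 − x1 ≥ -4, x1 − x5 ≥ 2, x5 − x3 ≥ 3.
Adding all 3 inequalities: the left sides telescope to 0, and the right sides sum to (-4) + 2 + 3 = 1. So 0 ≥ 1, which is false.

Unsatisfiable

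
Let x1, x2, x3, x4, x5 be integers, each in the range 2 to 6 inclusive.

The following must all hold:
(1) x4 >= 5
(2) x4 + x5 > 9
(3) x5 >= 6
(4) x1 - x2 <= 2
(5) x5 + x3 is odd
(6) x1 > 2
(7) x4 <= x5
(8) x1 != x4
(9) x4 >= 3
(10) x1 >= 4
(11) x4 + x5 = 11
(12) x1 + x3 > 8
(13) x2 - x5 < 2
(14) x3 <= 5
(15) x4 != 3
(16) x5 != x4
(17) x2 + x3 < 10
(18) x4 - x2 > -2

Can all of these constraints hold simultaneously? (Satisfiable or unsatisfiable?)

Satisfiable

Setting (x1, x2, x3, x4, x5) = (6, 6, 3, 5, 6) satisfies everything: constraint 2: x4 + x5 = 11; constraint 4: x1 - x2 = 0; constraint 11: x4 + x5 = 11, and the others follow.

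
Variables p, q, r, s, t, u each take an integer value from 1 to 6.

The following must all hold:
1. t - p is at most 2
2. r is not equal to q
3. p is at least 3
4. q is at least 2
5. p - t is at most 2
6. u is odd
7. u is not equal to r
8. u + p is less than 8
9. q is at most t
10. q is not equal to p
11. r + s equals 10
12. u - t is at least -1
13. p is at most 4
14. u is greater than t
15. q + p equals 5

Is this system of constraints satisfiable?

Satisfiable

Take p = 3, q = 2, r = 6, s = 4, t = 2, u = 3. Then constraint 1: t - p = -1; constraint 5: p - t = 1, and every other listed constraint is also met.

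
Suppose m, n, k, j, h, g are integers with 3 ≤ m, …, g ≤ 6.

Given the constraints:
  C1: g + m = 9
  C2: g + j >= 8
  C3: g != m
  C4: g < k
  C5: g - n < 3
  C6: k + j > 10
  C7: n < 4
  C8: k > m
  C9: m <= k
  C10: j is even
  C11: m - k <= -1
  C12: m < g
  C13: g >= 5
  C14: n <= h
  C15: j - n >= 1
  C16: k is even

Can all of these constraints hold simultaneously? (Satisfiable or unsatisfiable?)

Satisfiable

Try m = 4, n = 3, k = 6, j = 6, h = 3, g = 5.
Check constraint 1: g + m = 9; constraint 2: g + j = 11. The remaining constraints are straightforward to verify.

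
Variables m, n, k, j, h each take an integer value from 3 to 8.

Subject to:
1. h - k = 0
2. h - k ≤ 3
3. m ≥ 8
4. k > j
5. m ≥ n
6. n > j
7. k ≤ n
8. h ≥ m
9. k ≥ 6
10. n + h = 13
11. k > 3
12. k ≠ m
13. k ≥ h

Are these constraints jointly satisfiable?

Unsatisfiable

From constraints 7 and 9: n ≥ k ≥ 6. From constraints 3 and 8: h ≥ m ≥ 8. Hence n + h ≥ 14. But constraint 10 requires n + h = 13, and 13 < 14. Contradiction.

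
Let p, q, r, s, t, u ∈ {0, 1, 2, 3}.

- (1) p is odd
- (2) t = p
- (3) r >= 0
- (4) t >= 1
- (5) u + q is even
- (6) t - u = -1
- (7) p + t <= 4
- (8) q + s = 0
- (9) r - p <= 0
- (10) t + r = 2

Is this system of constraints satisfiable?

Setting (p, q, r, s, t, u) = (1, 0, 1, 0, 1, 2) satisfies everything: constraint 6: t - u = -1; constraint 7: p + t = 2; constraint 8: q + s = 0, and the others follow.

Satisfiable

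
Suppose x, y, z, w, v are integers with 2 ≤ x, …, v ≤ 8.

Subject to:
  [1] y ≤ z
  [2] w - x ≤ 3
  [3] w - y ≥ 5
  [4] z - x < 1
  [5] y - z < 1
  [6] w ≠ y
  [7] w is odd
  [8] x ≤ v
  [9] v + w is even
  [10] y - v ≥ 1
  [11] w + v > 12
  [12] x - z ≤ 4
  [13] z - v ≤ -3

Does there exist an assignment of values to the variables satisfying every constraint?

Unsatisfiable

Constraints 2, 3, 10, 12, and 13 give x − w ≥ -3, w − y ≥ 5, y − v ≥ 1, v − z ≥ 3, z − x ≥ -4.
Adding all 5 inequalities: the left sides telescope to 0, and the right sides sum to (-3) + 5 + 1 + 3 + (-4) = 2. So 0 ≥ 2, which is false.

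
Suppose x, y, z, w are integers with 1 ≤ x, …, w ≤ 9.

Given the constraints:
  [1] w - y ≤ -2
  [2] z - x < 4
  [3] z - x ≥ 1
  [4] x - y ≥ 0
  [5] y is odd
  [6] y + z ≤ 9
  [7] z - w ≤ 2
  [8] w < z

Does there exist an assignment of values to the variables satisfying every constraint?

Unsatisfiable

Constraints 1, 3, 4, and 7 give z − x ≥ 1, x − y ≥ 0, y − w ≥ 2, w − z ≥ -2.
Adding all 4 inequalities: the left sides telescope to 0, and the right sides sum to 1 + 0 + 2 + (-2) = 1. So 0 ≥ 1, which is false.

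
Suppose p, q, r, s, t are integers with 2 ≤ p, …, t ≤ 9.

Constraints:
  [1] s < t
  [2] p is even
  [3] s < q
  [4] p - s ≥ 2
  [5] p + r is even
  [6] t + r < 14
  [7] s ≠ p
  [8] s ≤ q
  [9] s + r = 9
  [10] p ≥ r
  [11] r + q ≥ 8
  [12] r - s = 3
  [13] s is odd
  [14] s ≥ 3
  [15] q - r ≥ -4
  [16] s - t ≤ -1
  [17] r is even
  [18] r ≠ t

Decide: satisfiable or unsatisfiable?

Setting (p, q, r, s, t) = (6, 5, 6, 3, 7) satisfies everything: constraint 4: p - s = 3; constraint 6: t + r = 13; constraint 9: s + r = 9, and the others follow.

Satisfiable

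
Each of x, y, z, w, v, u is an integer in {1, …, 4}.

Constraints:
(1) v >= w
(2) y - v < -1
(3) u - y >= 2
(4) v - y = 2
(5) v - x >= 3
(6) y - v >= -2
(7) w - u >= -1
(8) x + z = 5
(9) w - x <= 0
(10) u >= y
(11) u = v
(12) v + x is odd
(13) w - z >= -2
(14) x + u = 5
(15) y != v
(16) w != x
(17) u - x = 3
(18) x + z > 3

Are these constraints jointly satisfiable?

Constraints 3, 5, 6, 7, and 9 give x − w ≥ 0, w − u ≥ -1, u − y ≥ 2, y − v ≥ -2, v − x ≥ 3.
Adding all 5 inequalities: the left sides telescope to 0, and the right sides sum to 0 + (-1) + 2 + (-2) + 3 = 2. So 0 ≥ 2, which is false.

Unsatisfiable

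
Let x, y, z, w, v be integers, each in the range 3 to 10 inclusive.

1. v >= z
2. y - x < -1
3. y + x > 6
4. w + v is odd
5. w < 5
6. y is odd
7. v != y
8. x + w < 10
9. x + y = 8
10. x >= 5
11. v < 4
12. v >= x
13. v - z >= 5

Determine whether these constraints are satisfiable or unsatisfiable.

From constraints 10 and 12: v ≥ x and x ≥ 5, so v ≥ 5. From constraint 11: v ≤ 3. But 3 < 5, so no value of v works.

Unsatisfiable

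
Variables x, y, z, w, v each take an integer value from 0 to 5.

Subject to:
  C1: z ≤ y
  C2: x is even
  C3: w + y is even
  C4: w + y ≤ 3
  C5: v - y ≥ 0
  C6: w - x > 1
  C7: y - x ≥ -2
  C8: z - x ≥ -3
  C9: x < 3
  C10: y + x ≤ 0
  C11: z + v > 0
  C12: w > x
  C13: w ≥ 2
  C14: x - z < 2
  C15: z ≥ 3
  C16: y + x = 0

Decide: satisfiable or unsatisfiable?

Unsatisfiable

From constraint 13: w ≥ 2. From constraints 1 and 15: y ≥ z ≥ 3. Hence w + y ≥ 5. But constraint 4 requires w + y ≤ 3, and 3 < 5. Contradiction.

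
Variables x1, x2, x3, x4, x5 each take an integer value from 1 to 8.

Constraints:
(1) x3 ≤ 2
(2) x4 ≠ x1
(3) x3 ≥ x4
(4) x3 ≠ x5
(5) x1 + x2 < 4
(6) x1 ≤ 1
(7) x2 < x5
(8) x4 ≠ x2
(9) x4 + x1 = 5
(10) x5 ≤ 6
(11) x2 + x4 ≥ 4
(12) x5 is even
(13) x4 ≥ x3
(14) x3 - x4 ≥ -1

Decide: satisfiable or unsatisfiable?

From constraints 1 and 3: x4 ≤ x3 ≤ 2. From constraint 6: x1 ≤ 1. Hence x4 + x1 ≤ 3. But constraint 9 requires x4 + x1 = 5, and 5 > 3. Contradiction.

Unsatisfiable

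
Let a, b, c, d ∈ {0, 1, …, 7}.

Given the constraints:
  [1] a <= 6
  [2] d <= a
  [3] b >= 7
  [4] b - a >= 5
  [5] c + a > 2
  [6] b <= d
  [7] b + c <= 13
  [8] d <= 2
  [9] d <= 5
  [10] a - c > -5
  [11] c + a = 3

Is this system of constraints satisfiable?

Unsatisfiable

From constraints 3 and 6: d ≥ b and b ≥ 7, so d ≥ 7. From constraints 1 and 2: d ≤ a and a ≤ 6, so d ≤ 6. But 6 < 7, so no value of d works.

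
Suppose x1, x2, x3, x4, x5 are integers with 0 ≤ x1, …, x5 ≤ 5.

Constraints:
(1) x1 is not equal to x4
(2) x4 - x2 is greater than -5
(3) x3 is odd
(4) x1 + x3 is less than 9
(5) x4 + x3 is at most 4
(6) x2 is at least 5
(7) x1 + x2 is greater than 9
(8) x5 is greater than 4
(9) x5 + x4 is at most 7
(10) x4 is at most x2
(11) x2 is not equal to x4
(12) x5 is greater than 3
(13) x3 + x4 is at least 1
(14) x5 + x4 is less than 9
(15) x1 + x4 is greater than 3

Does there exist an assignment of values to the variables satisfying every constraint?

Take x1 = 5, x2 = 5, x3 = 1, x4 = 1, x5 = 5. Then constraint 2: x4 - x2 = -4; constraint 4: x1 + x3 = 6, and every other listed constraint is also met.

Satisfiable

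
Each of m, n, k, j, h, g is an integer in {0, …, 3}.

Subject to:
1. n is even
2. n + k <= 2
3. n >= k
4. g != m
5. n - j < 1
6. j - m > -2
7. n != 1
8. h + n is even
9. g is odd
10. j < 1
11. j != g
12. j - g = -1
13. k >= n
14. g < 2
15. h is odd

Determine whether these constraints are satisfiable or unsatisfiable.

Constraint 15 makes h odd and constraint 1 makes n even, so h + n must be odd. Constraint 8 says h + n is even — contradiction.

Unsatisfiable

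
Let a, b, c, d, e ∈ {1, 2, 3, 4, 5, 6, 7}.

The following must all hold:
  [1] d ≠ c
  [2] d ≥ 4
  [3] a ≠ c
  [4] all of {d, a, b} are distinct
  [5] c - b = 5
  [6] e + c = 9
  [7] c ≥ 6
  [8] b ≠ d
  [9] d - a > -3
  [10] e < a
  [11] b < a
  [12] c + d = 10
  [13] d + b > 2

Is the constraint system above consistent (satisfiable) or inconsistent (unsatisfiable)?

One satisfying assignment is a = 5, b = 1, c = 6, d = 4, e = 3.
For the less obvious constraints — constraint 5: c - b = 5; constraint 6: e + c = 9; constraint 9: d - a = -1 — and the others hold by inspection.

Satisfiable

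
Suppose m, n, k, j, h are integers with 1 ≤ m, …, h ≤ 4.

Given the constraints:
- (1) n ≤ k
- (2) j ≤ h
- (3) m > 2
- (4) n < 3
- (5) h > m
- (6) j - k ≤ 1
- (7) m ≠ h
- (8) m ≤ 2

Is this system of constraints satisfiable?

From constraint 3: m ≥ 3. From constraint 8: m ≤ 2. But 2 < 3, so no value of m works.

Unsatisfiable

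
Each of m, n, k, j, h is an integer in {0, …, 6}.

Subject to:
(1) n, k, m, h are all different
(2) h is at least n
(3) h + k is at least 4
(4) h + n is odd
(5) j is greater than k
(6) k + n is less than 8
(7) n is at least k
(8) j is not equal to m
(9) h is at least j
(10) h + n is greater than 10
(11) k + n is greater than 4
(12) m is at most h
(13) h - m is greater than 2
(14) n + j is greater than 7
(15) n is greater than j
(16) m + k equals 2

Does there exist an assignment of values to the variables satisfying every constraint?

One satisfying assignment is m = 2, n = 5, k = 0, j = 4, h = 6.
For the less obvious constraints — constraint 3: h + k = 6; constraint 6: k + n = 5 — and the others hold by inspection.

Satisfiable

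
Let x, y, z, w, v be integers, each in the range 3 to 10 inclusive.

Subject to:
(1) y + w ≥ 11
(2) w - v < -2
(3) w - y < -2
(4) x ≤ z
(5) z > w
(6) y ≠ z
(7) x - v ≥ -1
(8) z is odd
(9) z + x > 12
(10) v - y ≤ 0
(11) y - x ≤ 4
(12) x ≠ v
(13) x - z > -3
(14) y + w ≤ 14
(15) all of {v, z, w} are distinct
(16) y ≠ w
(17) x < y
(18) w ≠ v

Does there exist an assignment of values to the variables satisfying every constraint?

Try x = 7, y = 8, z = 7, w = 3, v = 8.
Check constraint 1: y + w = 11; constraint 2: w - v = -5. The remaining constraints are straightforward to verify.

Satisfiable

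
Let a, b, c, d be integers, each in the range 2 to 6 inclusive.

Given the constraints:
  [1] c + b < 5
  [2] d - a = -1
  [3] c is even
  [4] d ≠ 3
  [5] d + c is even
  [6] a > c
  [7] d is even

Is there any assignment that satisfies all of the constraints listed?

The assignment a = 5, b = 2, c = 2, d = 4 works:
  constraint 1 holds since c + b = 4.
  constraint 2 holds since d - a = -1.
The rest check out directly.

Satisfiable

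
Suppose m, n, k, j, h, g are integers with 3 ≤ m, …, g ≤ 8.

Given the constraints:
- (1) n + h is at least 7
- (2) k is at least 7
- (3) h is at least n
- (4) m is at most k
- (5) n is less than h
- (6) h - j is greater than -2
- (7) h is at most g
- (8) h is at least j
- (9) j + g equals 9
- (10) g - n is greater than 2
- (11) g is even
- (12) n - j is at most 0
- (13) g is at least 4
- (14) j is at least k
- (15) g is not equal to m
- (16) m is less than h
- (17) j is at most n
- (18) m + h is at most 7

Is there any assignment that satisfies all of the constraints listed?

From constraints 2 and 14: j ≥ k ≥ 7. From constraint 13: g ≥ 4. Hence j + g ≥ 11. But constraint 9 requires j + g = 9, and 9 < 11. Contradiction.

Unsatisfiable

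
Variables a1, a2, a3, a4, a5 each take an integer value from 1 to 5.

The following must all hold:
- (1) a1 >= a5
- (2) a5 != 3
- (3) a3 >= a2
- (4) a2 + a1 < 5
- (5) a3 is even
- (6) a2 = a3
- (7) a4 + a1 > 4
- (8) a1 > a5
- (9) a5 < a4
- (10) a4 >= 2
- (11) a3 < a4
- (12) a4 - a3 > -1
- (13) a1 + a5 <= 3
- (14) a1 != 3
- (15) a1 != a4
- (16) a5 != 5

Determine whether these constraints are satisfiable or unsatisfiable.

Try a1 = 2, a2 = 2, a3 = 2, a4 = 4, a5 = 1.
Check constraint 4: a2 + a1 = 4; constraint 7: a4 + a1 = 6; constraint 12: a4 - a3 = 2. The remaining constraints are straightforward to verify.

Satisfiable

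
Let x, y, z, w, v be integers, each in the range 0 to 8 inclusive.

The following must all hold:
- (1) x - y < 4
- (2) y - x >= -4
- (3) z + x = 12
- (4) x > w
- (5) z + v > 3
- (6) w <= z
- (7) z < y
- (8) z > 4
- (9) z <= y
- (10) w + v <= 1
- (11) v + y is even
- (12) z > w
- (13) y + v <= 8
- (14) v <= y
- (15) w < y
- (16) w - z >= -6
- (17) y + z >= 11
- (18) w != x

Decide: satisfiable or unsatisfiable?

Take x = 7, y = 6, z = 5, w = 0, v = 0. Then constraint 1: x - y = 1; constraint 2: y - x = -1, and every other listed constraint is also met.

Satisfiable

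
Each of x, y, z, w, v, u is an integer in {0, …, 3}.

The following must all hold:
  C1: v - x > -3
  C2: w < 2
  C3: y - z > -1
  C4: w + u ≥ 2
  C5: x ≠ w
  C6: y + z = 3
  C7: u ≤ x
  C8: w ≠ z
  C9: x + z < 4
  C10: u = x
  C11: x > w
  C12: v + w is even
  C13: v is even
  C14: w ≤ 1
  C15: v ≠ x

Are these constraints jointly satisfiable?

The assignment x = 2, y = 2, z = 1, w = 0, v = 0, u = 2 works:
  constraint 1 holds since v - x = -2.
  constraint 3 holds since y - z = 1.
  constraint 4 holds since w + u = 2.
The rest check out directly.

Satisfiable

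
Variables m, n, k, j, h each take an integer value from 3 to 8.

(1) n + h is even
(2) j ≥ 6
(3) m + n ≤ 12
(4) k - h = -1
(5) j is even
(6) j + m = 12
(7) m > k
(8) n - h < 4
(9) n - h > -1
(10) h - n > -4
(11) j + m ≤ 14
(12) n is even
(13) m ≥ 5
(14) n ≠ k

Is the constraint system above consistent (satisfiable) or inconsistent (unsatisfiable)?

One satisfying assignment is m = 6, n = 6, k = 3, j = 6, h = 4.
For the less obvious constraints — constraint 3: m + n = 12; constraint 4: k - h = -1 — and the others hold by inspection.

Satisfiable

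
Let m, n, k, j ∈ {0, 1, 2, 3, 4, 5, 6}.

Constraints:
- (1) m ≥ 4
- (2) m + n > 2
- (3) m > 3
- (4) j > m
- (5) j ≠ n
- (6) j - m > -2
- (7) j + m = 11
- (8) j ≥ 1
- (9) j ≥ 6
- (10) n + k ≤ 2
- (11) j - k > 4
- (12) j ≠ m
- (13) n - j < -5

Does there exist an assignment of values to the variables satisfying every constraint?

Take m = 5, n = 0, k = 1, j = 6. Then constraint 2: m + n = 5; constraint 6: j - m = 1, and every other listed constraint is also met.

Satisfiable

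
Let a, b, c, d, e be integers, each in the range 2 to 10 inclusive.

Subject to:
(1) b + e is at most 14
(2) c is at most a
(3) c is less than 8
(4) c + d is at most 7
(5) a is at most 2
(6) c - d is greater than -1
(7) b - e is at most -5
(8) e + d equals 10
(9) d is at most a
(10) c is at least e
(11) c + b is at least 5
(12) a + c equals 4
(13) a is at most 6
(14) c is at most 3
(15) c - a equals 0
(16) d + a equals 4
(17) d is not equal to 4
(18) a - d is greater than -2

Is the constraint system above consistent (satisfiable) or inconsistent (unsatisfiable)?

From constraints 10 and 14: e ≤ c ≤ 3. From constraints 9 and 13: d ≤ a ≤ 6. Hence e + d ≤ 9. But constraint 8 requires e + d = 10, and 10 > 9. Contradiction.

Unsatisfiable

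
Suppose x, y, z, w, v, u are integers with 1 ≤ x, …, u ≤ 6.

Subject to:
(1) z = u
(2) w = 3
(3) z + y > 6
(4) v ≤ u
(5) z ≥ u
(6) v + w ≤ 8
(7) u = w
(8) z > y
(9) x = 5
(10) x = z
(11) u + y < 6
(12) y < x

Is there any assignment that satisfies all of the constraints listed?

Unsatisfiable

Constraint 9 fixes x = 5 and constraint 2 fixes w = 3. Constraints 1, 7, and 10 give x = z = u = w, so x = w. But 5 ≠ 3 — contradiction.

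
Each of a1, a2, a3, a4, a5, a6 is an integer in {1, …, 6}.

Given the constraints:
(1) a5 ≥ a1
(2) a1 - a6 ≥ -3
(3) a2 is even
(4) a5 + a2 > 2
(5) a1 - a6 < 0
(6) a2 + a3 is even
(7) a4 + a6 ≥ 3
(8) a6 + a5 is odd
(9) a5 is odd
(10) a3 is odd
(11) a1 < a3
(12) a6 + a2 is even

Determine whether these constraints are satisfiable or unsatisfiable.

Constraint 3 makes a2 even and constraint 10 makes a3 odd, so a2 + a3 must be odd. Constraint 6 says a2 + a3 is even — contradiction.

Unsatisfiable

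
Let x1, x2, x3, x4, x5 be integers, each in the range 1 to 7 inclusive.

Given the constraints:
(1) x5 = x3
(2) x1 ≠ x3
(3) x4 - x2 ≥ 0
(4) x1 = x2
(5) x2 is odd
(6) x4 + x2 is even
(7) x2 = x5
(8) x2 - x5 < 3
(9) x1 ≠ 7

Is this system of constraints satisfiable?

Unsatisfiable

From constraints 1, 4, and 7, x1 = x2 = x5 = x3, so x1 = x3. But constraint 2 says x1 ≠ x3. Contradiction.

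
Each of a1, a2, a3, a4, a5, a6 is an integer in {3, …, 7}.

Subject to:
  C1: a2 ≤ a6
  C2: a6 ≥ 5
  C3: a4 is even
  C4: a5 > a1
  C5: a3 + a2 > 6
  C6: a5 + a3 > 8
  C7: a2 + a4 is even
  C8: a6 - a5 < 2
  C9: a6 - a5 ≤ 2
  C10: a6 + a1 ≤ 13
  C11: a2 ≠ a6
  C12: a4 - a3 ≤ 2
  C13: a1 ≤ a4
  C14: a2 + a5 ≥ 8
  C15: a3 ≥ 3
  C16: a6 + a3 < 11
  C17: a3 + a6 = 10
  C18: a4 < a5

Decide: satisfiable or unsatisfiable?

Satisfiable

Setting (a1, a2, a3, a4, a5, a6) = (4, 4, 4, 4, 7, 6) satisfies everything: constraint 5: a3 + a2 = 8; constraint 6: a5 + a3 = 11, and the others follow.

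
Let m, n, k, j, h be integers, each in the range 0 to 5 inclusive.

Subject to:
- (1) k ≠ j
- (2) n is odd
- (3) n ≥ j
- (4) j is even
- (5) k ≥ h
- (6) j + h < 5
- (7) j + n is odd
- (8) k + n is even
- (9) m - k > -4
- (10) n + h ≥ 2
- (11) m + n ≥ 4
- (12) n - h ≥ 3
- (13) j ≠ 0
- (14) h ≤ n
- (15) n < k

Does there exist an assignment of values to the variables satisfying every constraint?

One satisfying assignment is m = 3, n = 3, k = 5, j = 2, h = 0.
For the less obvious constraints — constraint 6: j + h = 2; constraint 9: m - k = -2 — and the others hold by inspection.

Satisfiable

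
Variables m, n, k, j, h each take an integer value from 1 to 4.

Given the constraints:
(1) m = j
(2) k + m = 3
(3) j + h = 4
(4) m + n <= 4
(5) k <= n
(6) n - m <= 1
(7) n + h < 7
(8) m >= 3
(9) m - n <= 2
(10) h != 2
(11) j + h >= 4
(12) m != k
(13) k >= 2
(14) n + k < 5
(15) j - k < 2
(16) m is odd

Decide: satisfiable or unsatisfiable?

Unsatisfiable

From constraint 8: m ≥ 3. From constraints 5 and 13: n ≥ k ≥ 2. Hence m + n ≥ 5. But constraint 4 requires m + n ≤ 4, and 4 < 5. Contradiction.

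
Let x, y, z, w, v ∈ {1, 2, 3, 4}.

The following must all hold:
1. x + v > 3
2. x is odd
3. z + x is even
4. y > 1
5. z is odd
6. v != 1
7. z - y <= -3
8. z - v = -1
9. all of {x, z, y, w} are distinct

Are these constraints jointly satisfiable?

Try x = 3, y = 4, z = 1, w = 2, v = 2.
Check constraint 1: x + v = 5; constraint 7: z - y = -3. The remaining constraints are straightforward to verify.

Satisfiable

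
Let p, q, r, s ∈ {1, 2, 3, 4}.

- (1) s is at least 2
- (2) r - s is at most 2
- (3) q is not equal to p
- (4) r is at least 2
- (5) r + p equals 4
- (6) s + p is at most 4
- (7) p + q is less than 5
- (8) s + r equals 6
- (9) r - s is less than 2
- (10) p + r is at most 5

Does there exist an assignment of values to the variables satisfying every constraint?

Satisfiable

Take p = 1, q = 3, r = 3, s = 3. Then constraint 2: r - s = 0; constraint 5: r + p = 4, and every other listed constraint is also met.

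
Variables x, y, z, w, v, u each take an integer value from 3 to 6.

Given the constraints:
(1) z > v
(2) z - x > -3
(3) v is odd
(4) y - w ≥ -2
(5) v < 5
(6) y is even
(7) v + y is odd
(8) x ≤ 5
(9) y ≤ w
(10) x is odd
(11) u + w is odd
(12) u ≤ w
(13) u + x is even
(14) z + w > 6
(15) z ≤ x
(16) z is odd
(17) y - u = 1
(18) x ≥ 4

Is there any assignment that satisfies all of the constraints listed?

Satisfiable

One satisfying assignment is x = 5, y = 4, z = 5, w = 4, v = 3, u = 3.
For the less obvious constraints — constraint 2: z - x = 0; constraint 4: y - w = 0 — and the others hold by inspection.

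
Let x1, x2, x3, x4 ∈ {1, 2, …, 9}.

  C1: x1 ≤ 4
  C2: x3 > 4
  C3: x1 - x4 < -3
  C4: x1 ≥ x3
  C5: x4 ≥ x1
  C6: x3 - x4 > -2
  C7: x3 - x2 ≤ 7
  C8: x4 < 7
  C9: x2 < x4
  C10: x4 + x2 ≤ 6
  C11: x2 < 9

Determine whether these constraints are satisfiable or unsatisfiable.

Unsatisfiable

From constraint 2: x3 ≥ 5. From constraints 1 and 4: x3 ≤ x1 and x1 ≤ 4, so x3 ≤ 4. But 4 < 5, so no value of x3 works.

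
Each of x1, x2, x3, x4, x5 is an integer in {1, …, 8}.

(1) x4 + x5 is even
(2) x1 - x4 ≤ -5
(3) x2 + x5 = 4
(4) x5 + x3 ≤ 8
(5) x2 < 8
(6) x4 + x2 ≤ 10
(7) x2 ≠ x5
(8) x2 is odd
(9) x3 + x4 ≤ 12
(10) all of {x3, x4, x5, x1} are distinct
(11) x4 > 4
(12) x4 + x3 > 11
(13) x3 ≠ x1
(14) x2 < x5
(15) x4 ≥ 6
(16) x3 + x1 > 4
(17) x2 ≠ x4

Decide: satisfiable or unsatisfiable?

Try x1 = 2, x2 = 1, x3 = 5, x4 = 7, x5 = 3.
Check constraint 2: x1 - x4 = -5; constraint 3: x2 + x5 = 4. The remaining constraints are straightforward to verify.

Satisfiable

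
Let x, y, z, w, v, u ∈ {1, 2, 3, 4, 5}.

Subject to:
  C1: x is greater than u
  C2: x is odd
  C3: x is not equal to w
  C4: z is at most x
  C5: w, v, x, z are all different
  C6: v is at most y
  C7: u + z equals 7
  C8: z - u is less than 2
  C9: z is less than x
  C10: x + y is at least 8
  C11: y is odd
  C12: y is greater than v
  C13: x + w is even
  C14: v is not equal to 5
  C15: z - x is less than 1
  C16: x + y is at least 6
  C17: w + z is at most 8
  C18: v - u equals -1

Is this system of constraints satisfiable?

Satisfiable

Take x = 5, y = 3, z = 4, w = 3, v = 2, u = 3. Then constraint 7: u + z = 7; constraint 8: z - u = 1; constraint 10: x + y = 8, and every other listed constraint is also met.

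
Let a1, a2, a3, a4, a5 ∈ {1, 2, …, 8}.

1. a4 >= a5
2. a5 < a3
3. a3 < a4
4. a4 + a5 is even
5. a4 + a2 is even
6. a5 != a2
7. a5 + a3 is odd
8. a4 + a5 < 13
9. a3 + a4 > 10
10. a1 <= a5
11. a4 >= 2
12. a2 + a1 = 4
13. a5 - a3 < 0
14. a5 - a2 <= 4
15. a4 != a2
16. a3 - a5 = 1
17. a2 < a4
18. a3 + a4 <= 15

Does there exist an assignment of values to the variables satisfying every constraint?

Take a1 = 1, a2 = 3, a3 = 6, a4 = 7, a5 = 5. Then constraint 8: a4 + a5 = 12; constraint 9: a3 + a4 = 13, and every other listed constraint is also met.

Satisfiable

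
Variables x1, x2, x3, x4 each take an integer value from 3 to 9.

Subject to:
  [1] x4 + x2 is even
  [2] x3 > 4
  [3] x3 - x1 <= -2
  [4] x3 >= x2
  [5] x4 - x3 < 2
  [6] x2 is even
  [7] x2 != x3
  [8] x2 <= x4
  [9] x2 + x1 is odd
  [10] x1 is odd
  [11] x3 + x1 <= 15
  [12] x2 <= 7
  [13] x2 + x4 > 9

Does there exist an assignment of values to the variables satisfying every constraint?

Setting (x1, x2, x3, x4) = (9, 4, 5, 6) satisfies everything: constraint 3: x3 - x1 = -4; constraint 5: x4 - x3 = 1; constraint 11: x3 + x1 = 14, and the others follow.

Satisfiable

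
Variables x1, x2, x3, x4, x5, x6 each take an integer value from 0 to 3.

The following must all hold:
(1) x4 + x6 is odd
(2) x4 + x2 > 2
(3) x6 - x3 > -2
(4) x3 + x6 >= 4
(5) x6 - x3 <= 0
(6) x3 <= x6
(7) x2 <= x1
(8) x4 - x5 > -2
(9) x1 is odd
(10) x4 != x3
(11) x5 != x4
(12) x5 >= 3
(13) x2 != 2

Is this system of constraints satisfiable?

Setting (x1, x2, x3, x4, x5, x6) = (3, 3, 3, 2, 3, 3) satisfies everything: constraint 2: x4 + x2 = 5; constraint 3: x6 - x3 = 0, and the others follow.

Satisfiable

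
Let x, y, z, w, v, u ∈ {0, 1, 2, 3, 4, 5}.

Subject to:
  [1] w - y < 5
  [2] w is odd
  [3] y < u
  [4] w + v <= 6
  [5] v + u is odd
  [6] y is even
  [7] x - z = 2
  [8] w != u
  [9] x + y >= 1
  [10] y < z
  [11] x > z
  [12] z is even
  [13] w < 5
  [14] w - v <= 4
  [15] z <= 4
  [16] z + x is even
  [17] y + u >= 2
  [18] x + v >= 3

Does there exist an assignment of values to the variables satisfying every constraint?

One satisfying assignment is x = 4, y = 0, z = 2, w = 3, v = 0, u = 5.
For the less obvious constraints — constraint 1: w - y = 3; constraint 4: w + v = 3 — and the others hold by inspection.

Satisfiable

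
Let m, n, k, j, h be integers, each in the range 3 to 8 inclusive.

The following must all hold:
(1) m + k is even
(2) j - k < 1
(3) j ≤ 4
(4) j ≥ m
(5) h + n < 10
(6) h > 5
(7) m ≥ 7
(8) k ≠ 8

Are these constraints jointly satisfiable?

From constraints 4 and 7: j ≥ m and m ≥ 7, so j ≥ 7. From constraint 3: j ≤ 4. But 4 < 7, so no value of j works.

Unsatisfiable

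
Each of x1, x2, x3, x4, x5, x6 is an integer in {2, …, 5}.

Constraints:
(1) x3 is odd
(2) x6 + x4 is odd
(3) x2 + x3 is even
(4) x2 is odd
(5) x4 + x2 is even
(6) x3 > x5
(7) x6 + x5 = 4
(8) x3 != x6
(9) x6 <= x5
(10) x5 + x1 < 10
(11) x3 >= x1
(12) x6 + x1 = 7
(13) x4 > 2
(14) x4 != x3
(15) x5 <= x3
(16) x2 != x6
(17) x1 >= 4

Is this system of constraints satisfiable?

Satisfiable

Take x1 = 5, x2 = 3, x3 = 5, x4 = 3, x5 = 2, x6 = 2. Then constraint 7: x6 + x5 = 4; constraint 10: x5 + x1 = 7; constraint 12: x6 + x1 = 7, and every other listed constraint is also met.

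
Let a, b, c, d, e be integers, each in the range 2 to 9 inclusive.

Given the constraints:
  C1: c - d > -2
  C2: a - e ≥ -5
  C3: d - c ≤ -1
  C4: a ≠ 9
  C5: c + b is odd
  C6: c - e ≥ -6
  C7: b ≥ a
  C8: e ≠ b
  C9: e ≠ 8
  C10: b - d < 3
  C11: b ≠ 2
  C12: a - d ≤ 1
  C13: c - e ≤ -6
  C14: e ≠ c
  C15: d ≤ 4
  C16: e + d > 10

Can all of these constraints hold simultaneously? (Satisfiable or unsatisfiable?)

Constraints 2, 3, 12, and 13 give e − c ≥ 6, c − d ≥ 1, d − a ≥ -1, a − e ≥ -5.
Adding all 4 inequalities: the left sides telescope to 0, and the right sides sum to 6 + 1 + (-1) + (-5) = 1. So 0 ≥ 1, which is false.

Unsatisfiable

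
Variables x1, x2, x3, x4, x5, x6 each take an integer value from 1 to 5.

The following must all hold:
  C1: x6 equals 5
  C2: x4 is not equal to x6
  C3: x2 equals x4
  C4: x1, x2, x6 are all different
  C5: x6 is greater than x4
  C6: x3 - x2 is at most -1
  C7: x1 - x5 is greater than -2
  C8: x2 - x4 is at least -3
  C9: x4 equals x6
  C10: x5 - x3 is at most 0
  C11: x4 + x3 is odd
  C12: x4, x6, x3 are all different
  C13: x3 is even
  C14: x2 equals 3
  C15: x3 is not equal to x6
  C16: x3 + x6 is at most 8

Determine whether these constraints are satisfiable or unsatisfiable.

Constraint 14 fixes x2 = 3 and constraint 1 fixes x6 = 5. Constraints 3 and 9 give x2 = x4 = x6, so x2 = x6. But 3 ≠ 5 — contradiction.

Unsatisfiable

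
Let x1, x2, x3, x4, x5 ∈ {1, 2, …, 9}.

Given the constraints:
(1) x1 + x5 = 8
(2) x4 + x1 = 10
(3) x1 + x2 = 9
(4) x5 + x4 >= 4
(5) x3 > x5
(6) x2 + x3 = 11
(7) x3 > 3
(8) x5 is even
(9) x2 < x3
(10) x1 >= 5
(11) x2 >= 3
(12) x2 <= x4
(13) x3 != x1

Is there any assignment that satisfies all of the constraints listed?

Satisfiable

Take x1 = 6, x2 = 3, x3 = 8, x4 = 4, x5 = 2. Then constraint 1: x1 + x5 = 8; constraint 2: x4 + x1 = 10, and every other listed constraint is also met.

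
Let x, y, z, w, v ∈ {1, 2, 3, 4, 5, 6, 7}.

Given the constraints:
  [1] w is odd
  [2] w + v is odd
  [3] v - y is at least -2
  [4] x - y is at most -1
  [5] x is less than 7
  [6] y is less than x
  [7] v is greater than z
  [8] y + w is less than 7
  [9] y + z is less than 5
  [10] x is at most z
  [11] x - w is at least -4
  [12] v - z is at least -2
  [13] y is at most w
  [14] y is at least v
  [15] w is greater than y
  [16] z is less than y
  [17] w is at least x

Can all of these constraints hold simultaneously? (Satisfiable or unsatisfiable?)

Unsatisfiable

Constraints 6, 7, 10, and 14 give y < x, x ≤ z, z < v, v ≤ y. Chaining: y < x ≤ z < v ≤ y, which forces y < y — impossible.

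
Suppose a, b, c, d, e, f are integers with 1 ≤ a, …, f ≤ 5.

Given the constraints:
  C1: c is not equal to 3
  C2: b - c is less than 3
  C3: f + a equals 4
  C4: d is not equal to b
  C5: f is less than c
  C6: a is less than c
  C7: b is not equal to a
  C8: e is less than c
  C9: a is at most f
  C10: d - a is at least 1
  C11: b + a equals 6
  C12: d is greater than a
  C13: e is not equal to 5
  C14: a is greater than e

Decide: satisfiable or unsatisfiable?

Satisfiable

One satisfying assignment is a = 2, b = 4, c = 4, d = 3, e = 1, f = 2.
For the less obvious constraints — constraint 2: b - c = 0; constraint 3: f + a = 4; constraint 10: d - a = 1 — and the others hold by inspection.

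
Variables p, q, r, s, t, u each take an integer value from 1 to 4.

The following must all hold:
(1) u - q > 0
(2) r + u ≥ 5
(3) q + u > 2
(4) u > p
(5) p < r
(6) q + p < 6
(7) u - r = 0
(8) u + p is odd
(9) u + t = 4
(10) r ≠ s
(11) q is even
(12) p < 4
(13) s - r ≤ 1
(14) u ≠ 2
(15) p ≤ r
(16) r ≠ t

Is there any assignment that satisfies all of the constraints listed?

Satisfiable

The assignment p = 2, q = 2, r = 3, s = 4, t = 1, u = 3 works:
  constraint 1 holds since u - q = 1.
  constraint 2 holds since r + u = 6.
The rest check out directly.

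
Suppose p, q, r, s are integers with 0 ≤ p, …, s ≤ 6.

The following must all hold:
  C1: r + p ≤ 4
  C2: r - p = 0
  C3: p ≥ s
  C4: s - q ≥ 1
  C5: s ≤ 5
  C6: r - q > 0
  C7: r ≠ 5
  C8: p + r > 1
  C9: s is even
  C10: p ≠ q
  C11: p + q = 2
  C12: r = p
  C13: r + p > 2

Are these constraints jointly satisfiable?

Satisfiable

One satisfying assignment is p = 2, q = 0, r = 2, s = 2.
For the less obvious constraints — constraint 1: r + p = 4; constraint 2: r - p = 0 — and the others hold by inspection.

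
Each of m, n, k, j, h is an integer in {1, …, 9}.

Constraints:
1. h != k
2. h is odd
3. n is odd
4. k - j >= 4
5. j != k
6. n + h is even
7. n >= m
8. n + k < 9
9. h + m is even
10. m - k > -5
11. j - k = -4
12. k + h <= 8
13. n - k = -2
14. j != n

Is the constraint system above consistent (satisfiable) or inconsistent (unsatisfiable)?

The assignment m = 3, n = 3, k = 5, j = 1, h = 1 works:
  constraint 4 holds since k - j = 4.
  constraint 8 holds since n + k = 8.
The rest check out directly.

Satisfiable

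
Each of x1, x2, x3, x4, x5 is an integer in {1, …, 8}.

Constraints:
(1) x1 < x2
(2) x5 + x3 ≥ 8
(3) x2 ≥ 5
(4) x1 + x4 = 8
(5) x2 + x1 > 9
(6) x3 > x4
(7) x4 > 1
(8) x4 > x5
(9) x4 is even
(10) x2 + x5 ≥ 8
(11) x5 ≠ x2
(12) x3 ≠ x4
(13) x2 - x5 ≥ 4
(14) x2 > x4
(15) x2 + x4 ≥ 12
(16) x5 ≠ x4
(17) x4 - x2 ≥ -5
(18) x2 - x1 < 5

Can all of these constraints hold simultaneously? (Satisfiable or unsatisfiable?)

Try x1 = 4, x2 = 8, x3 = 8, x4 = 4, x5 = 3.
Check constraint 2: x5 + x3 = 11; constraint 4: x1 + x4 = 8. The remaining constraints are straightforward to verify.

Satisfiable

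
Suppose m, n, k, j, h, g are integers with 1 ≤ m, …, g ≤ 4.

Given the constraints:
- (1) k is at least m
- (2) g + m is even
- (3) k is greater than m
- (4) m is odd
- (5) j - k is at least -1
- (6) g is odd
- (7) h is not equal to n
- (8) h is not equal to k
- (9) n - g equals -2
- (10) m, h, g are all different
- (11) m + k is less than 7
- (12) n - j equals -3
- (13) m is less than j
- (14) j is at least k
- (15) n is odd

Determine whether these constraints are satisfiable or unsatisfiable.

Take m = 1, n = 1, k = 4, j = 4, h = 2, g = 3. Then constraint 5: j - k = 0; constraint 9: n - g = -2, and every other listed constraint is also met.

Satisfiable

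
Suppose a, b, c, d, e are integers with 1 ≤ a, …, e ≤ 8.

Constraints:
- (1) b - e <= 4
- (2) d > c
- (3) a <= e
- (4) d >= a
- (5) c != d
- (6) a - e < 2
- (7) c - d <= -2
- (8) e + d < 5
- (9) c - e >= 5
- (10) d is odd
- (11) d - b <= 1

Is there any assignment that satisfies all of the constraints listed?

Constraints 1, 7, 9, and 11 give c − e ≥ 5, e − b ≥ -4, b − d ≥ -1, d − c ≥ 2.
Adding all 4 inequalities: the left sides telescope to 0, and the right sides sum to 5 + (-4) + (-1) + 2 = 2. So 0 ≥ 2, which is false.

Unsatisfiable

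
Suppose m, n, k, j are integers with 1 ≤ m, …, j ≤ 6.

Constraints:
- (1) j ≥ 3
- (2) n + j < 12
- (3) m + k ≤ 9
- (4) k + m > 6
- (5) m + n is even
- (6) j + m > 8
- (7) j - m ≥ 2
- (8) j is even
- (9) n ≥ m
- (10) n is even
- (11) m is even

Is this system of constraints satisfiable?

Satisfiable

The assignment m = 4, n = 4, k = 3, j = 6 works:
  constraint 2 holds since n + j = 10.
  constraint 3 holds since m + k = 7.
  constraint 4 holds since k + m = 7.
The rest check out directly.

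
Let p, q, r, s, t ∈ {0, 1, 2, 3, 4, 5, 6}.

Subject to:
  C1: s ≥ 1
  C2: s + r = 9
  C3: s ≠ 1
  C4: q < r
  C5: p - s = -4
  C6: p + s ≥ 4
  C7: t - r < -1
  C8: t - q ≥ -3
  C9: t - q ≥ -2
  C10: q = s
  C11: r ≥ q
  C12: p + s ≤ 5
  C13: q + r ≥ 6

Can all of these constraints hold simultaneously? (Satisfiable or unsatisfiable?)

Satisfiable

One satisfying assignment is p = 0, q = 4, r = 5, s = 4, t = 3.
For the less obvious constraints — constraint 2: s + r = 9; constraint 5: p - s = -4 — and the others hold by inspection.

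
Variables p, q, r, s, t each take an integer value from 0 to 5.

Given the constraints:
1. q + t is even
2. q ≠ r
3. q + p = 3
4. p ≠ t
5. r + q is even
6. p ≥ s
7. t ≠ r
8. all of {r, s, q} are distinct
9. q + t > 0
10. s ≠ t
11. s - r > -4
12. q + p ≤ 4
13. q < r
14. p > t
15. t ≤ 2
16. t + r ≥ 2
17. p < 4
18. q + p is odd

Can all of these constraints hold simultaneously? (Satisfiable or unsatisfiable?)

One satisfying assignment is p = 2, q = 1, r = 3, s = 2, t = 1.
For the less obvious constraints — constraint 3: q + p = 3; constraint 9: q + t = 2 — and the others hold by inspection.

Satisfiable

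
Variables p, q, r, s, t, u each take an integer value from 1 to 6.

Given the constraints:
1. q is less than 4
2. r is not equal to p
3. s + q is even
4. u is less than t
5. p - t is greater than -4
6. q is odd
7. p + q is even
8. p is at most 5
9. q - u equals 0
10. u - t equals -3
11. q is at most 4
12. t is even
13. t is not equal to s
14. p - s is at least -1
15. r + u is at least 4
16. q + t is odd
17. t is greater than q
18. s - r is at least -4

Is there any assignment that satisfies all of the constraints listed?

Setting (p, q, r, s, t, u) = (3, 3, 2, 1, 6, 3) satisfies everything: constraint 5: p - t = -3; constraint 9: q - u = 0; constraint 10: u - t = -3, and the others follow.

Satisfiable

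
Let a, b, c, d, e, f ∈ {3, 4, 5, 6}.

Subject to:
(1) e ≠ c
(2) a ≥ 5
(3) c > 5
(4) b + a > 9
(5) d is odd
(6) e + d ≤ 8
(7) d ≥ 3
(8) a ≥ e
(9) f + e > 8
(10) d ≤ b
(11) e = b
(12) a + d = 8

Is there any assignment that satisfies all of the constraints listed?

Setting (a, b, c, d, e, f) = (5, 5, 6, 3, 5, 4) satisfies everything: constraint 4: b + a = 10; constraint 6: e + d = 8; constraint 9: f + e = 9, and the others follow.

Satisfiable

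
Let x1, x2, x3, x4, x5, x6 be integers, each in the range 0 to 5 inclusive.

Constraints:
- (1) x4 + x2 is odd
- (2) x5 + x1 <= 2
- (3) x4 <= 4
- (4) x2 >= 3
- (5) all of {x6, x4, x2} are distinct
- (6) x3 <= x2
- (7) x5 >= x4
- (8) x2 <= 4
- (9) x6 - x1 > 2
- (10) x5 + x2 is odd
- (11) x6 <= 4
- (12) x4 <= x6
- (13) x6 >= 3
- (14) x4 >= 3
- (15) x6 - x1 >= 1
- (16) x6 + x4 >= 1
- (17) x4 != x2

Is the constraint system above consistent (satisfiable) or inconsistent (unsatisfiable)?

Constraints 3, 4, 8, 11, 13, and 14 confine each of x6, x4, x2 to the 2 values {3, 4}.
Constraint 5 requires all 3 of them to be distinct, but only 2 values are available — impossible by the pigeonhole principle.

Unsatisfiable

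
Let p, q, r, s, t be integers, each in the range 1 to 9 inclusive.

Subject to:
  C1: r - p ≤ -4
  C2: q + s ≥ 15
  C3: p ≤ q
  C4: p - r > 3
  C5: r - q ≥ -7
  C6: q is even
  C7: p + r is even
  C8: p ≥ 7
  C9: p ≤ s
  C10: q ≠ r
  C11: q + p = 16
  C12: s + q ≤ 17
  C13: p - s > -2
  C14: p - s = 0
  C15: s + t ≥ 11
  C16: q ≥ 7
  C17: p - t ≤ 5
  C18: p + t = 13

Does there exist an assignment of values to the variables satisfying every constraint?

Setting (p, q, r, s, t) = (8, 8, 2, 8, 5) satisfies everything: constraint 1: r - p = -6; constraint 2: q + s = 16, and the others follow.

Satisfiable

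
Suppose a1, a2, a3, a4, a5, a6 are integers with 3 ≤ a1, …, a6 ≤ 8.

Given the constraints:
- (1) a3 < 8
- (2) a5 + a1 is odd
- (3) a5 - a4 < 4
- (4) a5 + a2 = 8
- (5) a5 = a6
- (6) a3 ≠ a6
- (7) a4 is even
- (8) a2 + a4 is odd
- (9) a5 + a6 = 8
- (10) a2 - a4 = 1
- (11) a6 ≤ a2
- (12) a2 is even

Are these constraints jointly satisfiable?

Constraint 12 makes a2 even and constraint 7 makes a4 even, so a2 + a4 must be even. Constraint 8 says a2 + a4 is odd — contradiction.

Unsatisfiable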